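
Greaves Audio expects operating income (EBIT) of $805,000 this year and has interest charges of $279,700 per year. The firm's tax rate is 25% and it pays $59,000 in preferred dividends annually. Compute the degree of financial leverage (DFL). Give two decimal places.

Interest = $279,700.00.
Pre-tax preferred-dividend burden = $59,000 ÷ (1 − 0.25) = $78,666.67.
DFL = EBIT ÷ [EBIT − I − D_p/(1−t)] = $805,000 ÷ [$805,000 − $279,700.00 − $78,666.67] = $805,000 ÷ $446,633.33 = 1.8024.

1.80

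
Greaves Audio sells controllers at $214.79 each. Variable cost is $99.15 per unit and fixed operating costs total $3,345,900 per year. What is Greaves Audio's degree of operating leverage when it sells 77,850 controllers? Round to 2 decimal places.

1.59

At 77,850 units, contribution = 77,850 × $115.64 = $9,002,574.00.
EBIT = $9,002,574.00 − $3,345,900 = $5,656,674.00.
DOL = contribution ÷ EBIT = $9,002,574.00 ÷ $5,656,674.00 = 1.5915.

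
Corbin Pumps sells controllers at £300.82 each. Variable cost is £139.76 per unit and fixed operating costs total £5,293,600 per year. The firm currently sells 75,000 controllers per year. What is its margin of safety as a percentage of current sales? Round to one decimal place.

Unit CM = price − variable cost = £300.82 − £139.76 = £161.06. Break-even units = £5,293,600 ÷ £161.06 = 32,867.25; break-even revenue = 32,867.25 × £300.82 = £9,887,127.48.
Actual sales revenue = 75,000 × £300.82 = £22,561,500.00.
Margin of safety = (£22,561,500.00 − £9,887,127.48) ÷ £22,561,500.00 = 56.2%.

56.2%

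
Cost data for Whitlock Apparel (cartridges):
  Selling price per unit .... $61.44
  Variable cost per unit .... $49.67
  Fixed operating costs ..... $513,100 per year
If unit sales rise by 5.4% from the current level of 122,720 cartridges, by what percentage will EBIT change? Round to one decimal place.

+8.4%

At 122,720 units, contribution = 122,720 × $11.77 = $1,444,414.40.
Subtracting fixed costs: EBIT = $1,444,414.40 − $513,100 = $931,314.40.
DOL = contribution ÷ EBIT = $1,444,414.40 ÷ $931,314.40 = 1.5509.
%ΔEBIT = DOL × %ΔSales = 1.5509 × +5.4% = +8.4%.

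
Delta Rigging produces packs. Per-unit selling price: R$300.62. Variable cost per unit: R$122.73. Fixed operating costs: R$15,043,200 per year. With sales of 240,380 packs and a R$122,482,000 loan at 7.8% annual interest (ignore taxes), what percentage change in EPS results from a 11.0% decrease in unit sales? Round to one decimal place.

Total contribution margin = 240,380 × R$177.89 = R$42,761,198.20.
EBIT = R$42,761,198.20 − R$15,043,200 = R$27,717,998.20.
Interest = R$9,553,596.00, so EBIT − I = R$18,164,402.20.
Degree of combined leverage = contribution ÷ (EBIT − I) = R$42,761,198.20 ÷ R$18,164,402.20 = 2.3541.
EPS therefore changes by 2.3541 × (-11.0%) = -25.9%.

-25.9%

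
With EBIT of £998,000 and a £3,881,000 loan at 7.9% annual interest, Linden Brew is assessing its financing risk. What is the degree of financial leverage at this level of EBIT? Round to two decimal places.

Annual interest charges come to £306,599.00.
Degree of financial leverage = EBIT / (EBIT − interest) = £998,000 / £691,401.00 = 1.4434.

1.44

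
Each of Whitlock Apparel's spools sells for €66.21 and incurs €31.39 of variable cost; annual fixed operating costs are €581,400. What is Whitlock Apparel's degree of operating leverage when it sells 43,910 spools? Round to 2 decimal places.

1.61

Total contribution margin = 43,910 × €34.82 = €1,528,946.20.
EBIT = €1,528,946.20 − €581,400 = €947,546.20.
So DOL = total CM / EBIT = €1,528,946.20 / €947,546.20 = 1.6136.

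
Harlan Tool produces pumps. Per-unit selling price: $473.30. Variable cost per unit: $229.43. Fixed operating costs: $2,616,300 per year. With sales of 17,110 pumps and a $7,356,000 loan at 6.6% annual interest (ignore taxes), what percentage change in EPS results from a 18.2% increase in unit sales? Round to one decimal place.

At 17,110 units, contribution = 17,110 × $243.87 = $4,172,615.70.
EBIT = $4,172,615.70 − $2,616,300 = $1,556,315.70.
Interest = $485,496.00, so EBIT − I = $1,070,819.70.
DCL = total CM / (EBIT − I) = $4,172,615.70 / $1,070,819.70 = 3.8967.
%ΔEPS = DCL × %ΔSales = 3.8967 × +18.2% = +70.9%.

+70.9%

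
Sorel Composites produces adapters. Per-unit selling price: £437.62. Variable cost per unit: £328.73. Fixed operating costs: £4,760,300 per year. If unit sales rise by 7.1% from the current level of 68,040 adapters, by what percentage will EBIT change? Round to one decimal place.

+19.9%

Total contribution margin = 68,040 × £108.89 = £7,408,875.60.
Subtracting fixed costs: EBIT = £7,408,875.60 − £4,760,300 = £2,648,575.60.
DOL = contribution ÷ EBIT = £7,408,875.60 ÷ £2,648,575.60 = 2.7973.
Operating income changes by 2.7973 × +7.1% = +19.9%.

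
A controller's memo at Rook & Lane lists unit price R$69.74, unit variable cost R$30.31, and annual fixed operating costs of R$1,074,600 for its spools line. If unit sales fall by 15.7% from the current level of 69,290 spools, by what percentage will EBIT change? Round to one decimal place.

-25.9%

Total contribution margin = 69,290 × R$39.43 = R$2,732,104.70.
Operating income = contribution − fixed costs = R$2,732,104.70 − R$1,074,600 = R$1,657,504.70.
Degree of operating leverage = R$2,732,104.70 / R$1,657,504.70 = 1.6483.
So EBIT moves 1.6483 × (-15.7%) = -25.9%.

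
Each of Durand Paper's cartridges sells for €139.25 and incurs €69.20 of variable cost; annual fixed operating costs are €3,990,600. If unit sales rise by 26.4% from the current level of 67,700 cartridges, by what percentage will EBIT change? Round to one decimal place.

Total contribution margin = 67,700 × €70.05 = €4,742,385.00.
Operating income = contribution − fixed costs = €4,742,385.00 − €3,990,600 = €751,785.00.
DOL = contribution ÷ EBIT = €4,742,385.00 ÷ €751,785.00 = 6.3082.
So EBIT moves 6.3082 × (+26.4%) = +166.5%.

+166.5%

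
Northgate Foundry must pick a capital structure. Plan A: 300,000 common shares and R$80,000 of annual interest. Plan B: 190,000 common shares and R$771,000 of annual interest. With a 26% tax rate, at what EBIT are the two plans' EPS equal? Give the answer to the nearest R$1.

At indifference, (EBIT − 80,000)(1 − t)/300,000 = (EBIT − 771,000)(1 − t)/190,000.
The (1 − t) factor cancels: (EBIT − 80,000) × 190,000 = (EBIT − 771,000) × 300,000.
EBIT × (300,000 − 190,000) = 771,000 × 300,000 − 80,000 × 190,000 = 216,100,000,000, so EBIT = 216,100,000,000 ÷ 110,000 = 1,964,545.45.

R$1,964,545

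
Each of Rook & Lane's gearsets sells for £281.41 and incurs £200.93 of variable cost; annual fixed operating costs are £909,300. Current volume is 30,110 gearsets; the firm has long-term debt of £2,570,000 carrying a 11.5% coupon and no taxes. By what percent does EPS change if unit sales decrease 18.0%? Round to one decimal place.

At 30,110 units, contribution = 30,110 × £80.48 = £2,423,252.80.
EBIT = £2,423,252.80 − £909,300 = £1,513,952.80.
Interest = £295,550.00, so EBIT − I = £1,218,402.80.
Degree of combined leverage = contribution ÷ (EBIT − I) = £2,423,252.80 ÷ £1,218,402.80 = 1.9889.
EPS therefore changes by 1.9889 × (-18.0%) = -35.8%.

-35.8%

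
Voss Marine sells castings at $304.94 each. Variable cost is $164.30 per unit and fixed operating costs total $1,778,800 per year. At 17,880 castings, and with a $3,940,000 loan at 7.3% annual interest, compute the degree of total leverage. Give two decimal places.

5.61

Contribution at this volume is 17,880 × $140.64 = $2,514,643.20.
Subtracting fixed costs: EBIT = $2,514,643.20 − $1,778,800 = $735,843.20. Interest = $287,620.00, so EBIT − I = $448,223.20.
Degree of total leverage = total CM / (EBIT − interest) = $2,514,643.20 / $448,223.20 = 5.6102.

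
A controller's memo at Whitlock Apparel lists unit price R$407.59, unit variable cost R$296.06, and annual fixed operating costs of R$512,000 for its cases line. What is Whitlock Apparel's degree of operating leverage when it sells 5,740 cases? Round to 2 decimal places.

Contribution at this volume is 5,740 × R$111.53 = R$640,182.20.
Operating income = contribution − fixed costs = R$640,182.20 − R$512,000 = R$128,182.20.
So DOL = total CM / EBIT = R$640,182.20 / R$128,182.20 = 4.9943.

4.99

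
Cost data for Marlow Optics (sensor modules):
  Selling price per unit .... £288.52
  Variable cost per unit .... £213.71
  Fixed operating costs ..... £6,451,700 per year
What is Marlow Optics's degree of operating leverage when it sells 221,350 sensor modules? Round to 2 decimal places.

Total contribution margin = 221,350 × £74.81 = £16,559,193.50.
Operating income = contribution − fixed costs = £16,559,193.50 − £6,451,700 = £10,107,493.50.
DOL = contribution ÷ EBIT = £16,559,193.50 ÷ £10,107,493.50 = 1.6383.

1.64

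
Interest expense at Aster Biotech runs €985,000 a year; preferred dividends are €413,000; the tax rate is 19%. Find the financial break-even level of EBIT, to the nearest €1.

€1,494,877

Preferred dividends are paid after tax, so their pre-tax equivalent is €413,000 ÷ (1 − 0.19) = €509,876.54.
Financial break-even EBIT = interest + D_p ÷ (1 − t) = €985,000 + €509,876.54 = €1,494,876.54.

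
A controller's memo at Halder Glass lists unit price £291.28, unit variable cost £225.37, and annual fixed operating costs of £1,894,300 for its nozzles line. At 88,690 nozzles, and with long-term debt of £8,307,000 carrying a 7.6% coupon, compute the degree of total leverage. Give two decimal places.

Contribution at this volume is 88,690 × £65.91 = £5,845,557.90.
Operating income = contribution − fixed costs = £5,845,557.90 − £1,894,300 = £3,951,257.90. Interest = £631,332.00, so EBIT − I = £3,319,925.90.
Degree of total leverage = total CM / (EBIT − interest) = £5,845,557.90 / £3,319,925.90 = 1.7607.

1.76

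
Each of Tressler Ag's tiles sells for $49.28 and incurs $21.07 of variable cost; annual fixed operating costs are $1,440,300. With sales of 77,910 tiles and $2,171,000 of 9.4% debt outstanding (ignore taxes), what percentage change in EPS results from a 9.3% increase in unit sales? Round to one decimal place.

+36.9%

Contribution at this volume is 77,910 × $28.21 = $2,197,841.10.
EBIT = $2,197,841.10 − $1,440,300 = $757,541.10.
Interest = $204,074.00, so EBIT − I = $553,467.10.
DCL = total CM / (EBIT − I) = $2,197,841.10 / $553,467.10 = 3.9710.
%ΔEPS = DCL × %ΔSales = 3.9710 × +9.3% = +36.9%.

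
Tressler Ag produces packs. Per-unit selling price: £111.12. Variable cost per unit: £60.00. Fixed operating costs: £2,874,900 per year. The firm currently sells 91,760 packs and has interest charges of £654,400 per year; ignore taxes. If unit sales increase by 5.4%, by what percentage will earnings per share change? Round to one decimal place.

+21.8%

Total contribution margin = 91,760 × £51.12 = £4,690,771.20.
Subtracting fixed costs: EBIT = £4,690,771.20 − £2,874,900 = £1,815,871.20.
After interest of £654,400.00, pre-tax earnings = £1,161,471.20.
Degree of combined leverage = contribution ÷ (EBIT − I) = £4,690,771.20 ÷ £1,161,471.20 = 4.0386.
EPS therefore changes by 4.0386 × (+5.4%) = +21.8%.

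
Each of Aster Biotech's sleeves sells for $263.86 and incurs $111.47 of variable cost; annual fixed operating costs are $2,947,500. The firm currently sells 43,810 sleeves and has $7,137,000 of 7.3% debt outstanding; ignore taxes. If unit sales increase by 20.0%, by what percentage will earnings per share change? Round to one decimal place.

Contribution at this volume is 43,810 × $152.39 = $6,676,205.90.
Subtracting fixed costs: EBIT = $6,676,205.90 − $2,947,500 = $3,728,705.90.
After interest of $521,001.00, pre-tax earnings = $3,207,704.90.
Degree of combined leverage = contribution ÷ (EBIT − I) = $6,676,205.90 ÷ $3,207,704.90 = 2.0813.
EPS therefore changes by 2.0813 × (+20.0%) = +41.6%.

+41.6%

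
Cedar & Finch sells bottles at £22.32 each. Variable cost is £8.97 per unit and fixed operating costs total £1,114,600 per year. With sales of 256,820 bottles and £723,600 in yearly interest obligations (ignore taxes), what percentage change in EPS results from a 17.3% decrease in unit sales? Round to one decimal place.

Contribution at this volume is 256,820 × £13.35 = £3,428,547.00.
Subtracting fixed costs: EBIT = £3,428,547.00 − £1,114,600 = £2,313,947.00.
After interest of £723,600.00, pre-tax earnings = £1,590,347.00.
DCL = total CM / (EBIT − I) = £3,428,547.00 / £1,590,347.00 = 2.1558.
%ΔEPS = DCL × %ΔSales = 2.1558 × -17.3% = -37.3%.

-37.3%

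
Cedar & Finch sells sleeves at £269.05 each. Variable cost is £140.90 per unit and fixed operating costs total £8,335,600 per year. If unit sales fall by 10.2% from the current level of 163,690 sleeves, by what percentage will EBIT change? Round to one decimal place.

Contribution at this volume is 163,690 × £128.15 = £20,976,873.50.
Operating income = contribution − fixed costs = £20,976,873.50 − £8,335,600 = £12,641,273.50.
DOL = contribution ÷ EBIT = £20,976,873.50 ÷ £12,641,273.50 = 1.6594.
Operating income changes by 1.6594 × -10.2% = -16.9%.

-16.9%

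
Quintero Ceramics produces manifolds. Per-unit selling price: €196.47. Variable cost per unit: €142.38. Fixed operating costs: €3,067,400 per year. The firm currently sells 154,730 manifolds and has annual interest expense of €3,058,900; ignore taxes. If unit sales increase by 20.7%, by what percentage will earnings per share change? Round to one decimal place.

+77.2%

Contribution at this volume is 154,730 × €54.09 = €8,369,345.70.
Operating income = contribution − fixed costs = €8,369,345.70 − €3,067,400 = €5,301,945.70.
Interest = €3,058,900.00, so EBIT − I = €2,243,045.70.
DCL = total CM / (EBIT − I) = €8,369,345.70 / €2,243,045.70 = 3.7312.
EPS therefore changes by 3.7312 × (+20.7%) = +77.2%.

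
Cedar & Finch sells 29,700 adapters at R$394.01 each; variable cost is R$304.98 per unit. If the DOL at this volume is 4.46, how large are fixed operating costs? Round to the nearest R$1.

Total contribution margin = 29,700 × R$89.03 = R$2,644,191.00.
DOL = contribution / EBIT, so EBIT = R$2,644,191.00 / 4.46 = R$592,867.94.
And FC = contribution − EBIT = R$2,644,191.00 − R$592,867.94 = R$2,051,323.

R$2,051,323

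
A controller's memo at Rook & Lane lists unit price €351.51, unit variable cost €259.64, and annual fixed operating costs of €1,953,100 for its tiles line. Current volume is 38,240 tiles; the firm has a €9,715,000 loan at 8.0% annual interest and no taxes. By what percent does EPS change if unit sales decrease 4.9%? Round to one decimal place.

At 38,240 units, contribution = 38,240 × €91.87 = €3,513,108.80.
Operating income = contribution − fixed costs = €3,513,108.80 − €1,953,100 = €1,560,008.80.
After interest of €777,200.00, pre-tax earnings = €782,808.80.
Degree of combined leverage = contribution ÷ (EBIT − I) = €3,513,108.80 ÷ €782,808.80 = 4.4878.
EPS therefore changes by 4.4878 × (-4.9%) = -22.0%.

-22.0%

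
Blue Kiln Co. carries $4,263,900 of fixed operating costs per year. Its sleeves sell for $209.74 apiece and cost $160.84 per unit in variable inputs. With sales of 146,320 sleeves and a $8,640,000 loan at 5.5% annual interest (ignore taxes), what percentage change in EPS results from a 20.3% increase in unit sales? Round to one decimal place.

+60.1%

Contribution at this volume is 146,320 × $48.90 = $7,155,048.00.
Operating income = contribution − fixed costs = $7,155,048.00 − $4,263,900 = $2,891,148.00.
Interest = $475,200.00, so EBIT − I = $2,415,948.00.
DCL = total CM / (EBIT − I) = $7,155,048.00 / $2,415,948.00 = 2.9616.
%ΔEPS = DCL × %ΔSales = 2.9616 × +20.3% = +60.1%.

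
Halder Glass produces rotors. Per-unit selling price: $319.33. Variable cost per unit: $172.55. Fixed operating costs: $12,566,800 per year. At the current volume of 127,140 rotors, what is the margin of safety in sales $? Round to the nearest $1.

$13,259,677

Unit CM = price − variable cost = $319.33 − $172.55 = $146.78. Break-even units = $12,566,800 ÷ $146.78 = 85,616.57; break-even revenue = 85,616.57 × $319.33 = $27,339,938.98.
Actual sales revenue = 127,140 × $319.33 = $40,599,616.20.
Margin of safety = $40,599,616.20 − $27,339,938.98 = $13,259,677.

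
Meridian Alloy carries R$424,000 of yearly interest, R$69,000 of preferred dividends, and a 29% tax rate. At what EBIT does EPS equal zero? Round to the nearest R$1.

Grossing the preferred dividend up to pre-tax terms: R$69,000 / (1 − 0.29) = R$97,183.10.
Financial break-even EBIT = interest + D_p ÷ (1 − t) = R$424,000 + R$97,183.10 = R$521,183.10.

R$521,183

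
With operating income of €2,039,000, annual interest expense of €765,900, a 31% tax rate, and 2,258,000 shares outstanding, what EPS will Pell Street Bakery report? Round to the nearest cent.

€0.39

Pre-tax income = €2,039,000 − €765,900.00 = €1,273,100.00.
Net income = €1,273,100.00 × (1 − 0.31) = €878,439.00.
Per share: €878,439.00 / 2,258,000 shares = €0.39.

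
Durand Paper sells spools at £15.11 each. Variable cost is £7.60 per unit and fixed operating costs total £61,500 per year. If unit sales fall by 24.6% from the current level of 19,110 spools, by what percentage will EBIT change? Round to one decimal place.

Contribution at this volume is 19,110 × £7.51 = £143,516.10.
Operating income = contribution − fixed costs = £143,516.10 − £61,500 = £82,016.10.
So DOL = total CM / EBIT = £143,516.10 / £82,016.10 = 1.7499.
%ΔEBIT = DOL × %ΔSales = 1.7499 × -24.6% = -43.0%.

-43.0%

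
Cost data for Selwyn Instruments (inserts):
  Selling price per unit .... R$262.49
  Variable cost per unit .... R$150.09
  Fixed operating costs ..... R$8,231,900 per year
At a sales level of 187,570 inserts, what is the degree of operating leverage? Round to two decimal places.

1.64

Total contribution margin = 187,570 × R$112.40 = R$21,082,868.00.
EBIT = R$21,082,868.00 − R$8,231,900 = R$12,850,968.00.
Degree of operating leverage = R$21,082,868.00 / R$12,850,968.00 = 1.6406.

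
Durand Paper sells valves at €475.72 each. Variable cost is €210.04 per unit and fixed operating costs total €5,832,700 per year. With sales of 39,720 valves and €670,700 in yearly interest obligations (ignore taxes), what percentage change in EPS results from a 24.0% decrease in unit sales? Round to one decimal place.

Contribution at this volume is 39,720 × €265.68 = €10,552,809.60.
Subtracting fixed costs: EBIT = €10,552,809.60 − €5,832,700 = €4,720,109.60.
Interest = €670,700.00, so EBIT − I = €4,049,409.60.
DCL = total CM / (EBIT − I) = €10,552,809.60 / €4,049,409.60 = 2.6060.
EPS therefore changes by 2.6060 × (-24.0%) = -62.5%.

-62.5%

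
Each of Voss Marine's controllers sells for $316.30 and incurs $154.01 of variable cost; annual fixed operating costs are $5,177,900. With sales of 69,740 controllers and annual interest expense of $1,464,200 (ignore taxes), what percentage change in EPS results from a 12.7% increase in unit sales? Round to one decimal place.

Contribution at this volume is 69,740 × $162.29 = $11,318,104.60.
Subtracting fixed costs: EBIT = $11,318,104.60 − $5,177,900 = $6,140,204.60.
After interest of $1,464,200.00, pre-tax earnings = $4,676,004.60.
Degree of combined leverage = contribution ÷ (EBIT − I) = $11,318,104.60 ÷ $4,676,004.60 = 2.4205.
%ΔEPS = DCL × %ΔSales = 2.4205 × +12.7% = +30.7%.

+30.7%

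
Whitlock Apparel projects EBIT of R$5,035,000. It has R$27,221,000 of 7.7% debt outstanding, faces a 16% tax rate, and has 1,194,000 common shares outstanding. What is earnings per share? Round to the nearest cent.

R$2.07

Pre-tax income = R$5,035,000 − R$2,096,017.00 = R$2,938,983.00.
After tax at 16%: net income = R$2,938,983.00 × 0.84 = R$2,468,745.72.
EPS = R$2,468,745.72 ÷ 1,194,000 = R$2.07.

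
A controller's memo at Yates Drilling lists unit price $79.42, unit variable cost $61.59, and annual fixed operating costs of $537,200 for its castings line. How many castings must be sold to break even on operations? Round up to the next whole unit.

Unit CM = price − variable cost = $79.42 − $61.59 = $17.83.
Units to break even: $537,200 ÷ $17.83 = 30,129.00, rounded up to 30,129.

30,129 castings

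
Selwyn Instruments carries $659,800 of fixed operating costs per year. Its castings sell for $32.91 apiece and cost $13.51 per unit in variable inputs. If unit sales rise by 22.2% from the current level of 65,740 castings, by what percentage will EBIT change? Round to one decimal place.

Contribution at this volume is 65,740 × $19.40 = $1,275,356.00.
Subtracting fixed costs: EBIT = $1,275,356.00 − $659,800 = $615,556.00.
DOL = contribution ÷ EBIT = $1,275,356.00 ÷ $615,556.00 = 2.0719.
Operating income changes by 2.0719 × +22.2% = +46.0%.

+46.0%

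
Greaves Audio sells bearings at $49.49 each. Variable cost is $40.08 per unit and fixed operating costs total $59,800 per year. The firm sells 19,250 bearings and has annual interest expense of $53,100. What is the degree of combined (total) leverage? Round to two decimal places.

2.65

Total contribution margin = 19,250 × $9.41 = $181,142.50.
Subtracting fixed costs: EBIT = $181,142.50 − $59,800 = $121,342.50. Interest = $53,100.00.
DOL = $181,142.50 ÷ $121,342.50 = 1.4928; DFL = $121,342.50 ÷ $68,242.50 = 1.7781.
Combined leverage = 1.4928 × 1.7781 = 2.6543.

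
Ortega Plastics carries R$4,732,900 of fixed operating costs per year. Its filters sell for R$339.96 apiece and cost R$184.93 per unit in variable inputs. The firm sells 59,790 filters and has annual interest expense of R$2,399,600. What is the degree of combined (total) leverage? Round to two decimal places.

Total contribution margin = 59,790 × R$155.03 = R$9,269,243.70.
Operating income = contribution − fixed costs = R$9,269,243.70 − R$4,732,900 = R$4,536,343.70. Interest = R$2,399,600.00, so EBIT − I = R$2,136,743.70.
Degree of total leverage = total CM / (EBIT − interest) = R$9,269,243.70 / R$2,136,743.70 = 4.3380.

4.34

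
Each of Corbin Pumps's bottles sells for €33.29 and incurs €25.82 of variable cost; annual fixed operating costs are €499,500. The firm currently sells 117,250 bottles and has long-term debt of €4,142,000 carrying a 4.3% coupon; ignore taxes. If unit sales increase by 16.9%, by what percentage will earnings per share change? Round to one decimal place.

At 117,250 units, contribution = 117,250 × €7.47 = €875,857.50.
Subtracting fixed costs: EBIT = €875,857.50 − €499,500 = €376,357.50.
Interest = €178,106.00, so EBIT − I = €198,251.50.
DCL = total CM / (EBIT − I) = €875,857.50 / €198,251.50 = 4.4179.
EPS therefore changes by 4.4179 × (+16.9%) = +74.7%.

+74.7%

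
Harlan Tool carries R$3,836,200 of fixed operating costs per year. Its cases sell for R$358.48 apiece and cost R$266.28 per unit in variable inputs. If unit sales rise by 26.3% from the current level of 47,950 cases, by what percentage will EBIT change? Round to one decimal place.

+198.8%

At 47,950 units, contribution = 47,950 × R$92.20 = R$4,420,990.00.
Subtracting fixed costs: EBIT = R$4,420,990.00 − R$3,836,200 = R$584,790.00.
So DOL = total CM / EBIT = R$4,420,990.00 / R$584,790.00 = 7.5600.
So EBIT moves 7.5600 × (+26.3%) = +198.8%.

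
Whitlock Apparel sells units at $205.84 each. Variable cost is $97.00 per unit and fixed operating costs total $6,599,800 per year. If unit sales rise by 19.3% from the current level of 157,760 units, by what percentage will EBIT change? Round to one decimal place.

Contribution at this volume is 157,760 × $108.84 = $17,170,598.40.
EBIT = $17,170,598.40 − $6,599,800 = $10,570,798.40.
Degree of operating leverage = $17,170,598.40 / $10,570,798.40 = 1.6243.
%ΔEBIT = DOL × %ΔSales = 1.6243 × +19.3% = +31.3%.

+31.3%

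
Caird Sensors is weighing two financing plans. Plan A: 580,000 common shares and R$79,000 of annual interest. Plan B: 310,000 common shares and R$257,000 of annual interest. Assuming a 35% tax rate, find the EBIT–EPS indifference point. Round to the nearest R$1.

At indifference, (EBIT − 79,000)(1 − t)/580,000 = (EBIT − 257,000)(1 − t)/310,000.
Cancelling (1 − t) and cross-multiplying: 310,000·(EBIT − 79,000) = 580,000·(EBIT − 257,000).
EBIT × (580,000 − 310,000) = 257,000 × 580,000 − 79,000 × 310,000 = 124,570,000,000, so EBIT = 124,570,000,000 ÷ 270,000 = 461,370.37.

R$461,370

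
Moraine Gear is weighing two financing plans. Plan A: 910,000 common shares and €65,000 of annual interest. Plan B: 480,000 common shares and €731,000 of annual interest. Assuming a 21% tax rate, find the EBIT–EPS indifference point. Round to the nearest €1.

€1,474,442

At indifference, (EBIT − 65,000)(1 − t)/910,000 = (EBIT − 731,000)(1 − t)/480,000.
Cancelling (1 − t) and cross-multiplying: 480,000·(EBIT − 65,000) = 910,000·(EBIT − 731,000).
Solving, EBIT = (731,000·910,000 − 65,000·480,000) / (910,000 − 480,000) = 634,010,000,000 / 430,000 = 1,474,441.86.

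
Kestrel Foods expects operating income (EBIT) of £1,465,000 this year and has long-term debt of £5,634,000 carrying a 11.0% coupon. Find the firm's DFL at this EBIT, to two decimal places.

1.73

Annual interest charges come to £619,740.00.
DFL = EBIT ÷ (EBIT − I) = £1,465,000 ÷ (£1,465,000 − £619,740.00) = £1,465,000 ÷ £845,260.00 = 1.7332.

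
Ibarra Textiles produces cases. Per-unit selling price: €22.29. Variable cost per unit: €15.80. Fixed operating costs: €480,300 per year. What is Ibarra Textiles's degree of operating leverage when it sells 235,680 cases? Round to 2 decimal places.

At 235,680 units, contribution = 235,680 × €6.49 = €1,529,563.20.
Subtracting fixed costs: EBIT = €1,529,563.20 − €480,300 = €1,049,263.20.
So DOL = total CM / EBIT = €1,529,563.20 / €1,049,263.20 = 1.4577.

1.46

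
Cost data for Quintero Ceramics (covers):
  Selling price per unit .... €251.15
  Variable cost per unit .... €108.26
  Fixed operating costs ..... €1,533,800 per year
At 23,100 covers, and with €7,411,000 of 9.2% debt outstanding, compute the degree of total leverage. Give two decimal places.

At 23,100 units, contribution = 23,100 × €142.89 = €3,300,759.00.
Operating income = contribution − fixed costs = €3,300,759.00 − €1,533,800 = €1,766,959.00. Interest = €681,812.00.
DOL = €3,300,759.00 ÷ €1,766,959.00 = 1.8680; DFL = €1,766,959.00 ÷ €1,085,147.00 = 1.6283.
DCL = DOL × DFL = 1.8680 × 1.6283 = 3.0417.

3.04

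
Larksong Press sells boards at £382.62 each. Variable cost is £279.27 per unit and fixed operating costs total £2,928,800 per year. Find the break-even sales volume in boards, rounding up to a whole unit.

Each unit contributes £382.62 − £279.27 = £103.35.
Break-even volume = fixed costs ÷ CM per unit = £2,928,800 ÷ £103.35 = 28,338.66, so 28,339 boards.

28,339 boards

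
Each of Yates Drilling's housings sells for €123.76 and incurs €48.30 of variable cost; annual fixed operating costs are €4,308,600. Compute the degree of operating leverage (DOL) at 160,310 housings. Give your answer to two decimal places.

1.55

Total contribution margin = 160,310 × €75.46 = €12,096,992.60.
Operating income = contribution − fixed costs = €12,096,992.60 − €4,308,600 = €7,788,392.60.
Degree of operating leverage = €12,096,992.60 / €7,788,392.60 = 1.5532.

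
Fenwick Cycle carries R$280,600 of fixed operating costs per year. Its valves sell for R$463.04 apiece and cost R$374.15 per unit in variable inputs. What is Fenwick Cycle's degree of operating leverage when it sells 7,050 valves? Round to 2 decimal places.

Contribution at this volume is 7,050 × R$88.89 = R$626,674.50.
Operating income = contribution − fixed costs = R$626,674.50 − R$280,600 = R$346,074.50.
Degree of operating leverage = R$626,674.50 / R$346,074.50 = 1.8108.

1.81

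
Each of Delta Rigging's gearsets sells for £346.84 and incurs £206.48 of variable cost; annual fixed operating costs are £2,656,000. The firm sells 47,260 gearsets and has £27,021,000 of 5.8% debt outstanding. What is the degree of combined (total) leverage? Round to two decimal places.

2.75

Contribution at this volume is 47,260 × £140.36 = £6,633,413.60.
EBIT = £6,633,413.60 − £2,656,000 = £3,977,413.60. Interest = £1,567,218.00.
DOL = £6,633,413.60 ÷ £3,977,413.60 = 1.6678; DFL = £3,977,413.60 ÷ £2,410,195.60 = 1.6502.
DCL = DOL × DFL = 1.6678 × 1.6502 = 2.7522.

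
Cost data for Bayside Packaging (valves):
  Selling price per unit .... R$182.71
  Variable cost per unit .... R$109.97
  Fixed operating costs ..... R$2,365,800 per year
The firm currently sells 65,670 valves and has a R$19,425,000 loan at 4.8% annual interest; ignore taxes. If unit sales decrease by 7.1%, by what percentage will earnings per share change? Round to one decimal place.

At 65,670 units, contribution = 65,670 × R$72.74 = R$4,776,835.80.
EBIT = R$4,776,835.80 − R$2,365,800 = R$2,411,035.80.
After interest of R$932,400.00, pre-tax earnings = R$1,478,635.80.
DCL = total CM / (EBIT − I) = R$4,776,835.80 / R$1,478,635.80 = 3.2306.
%ΔEPS = DCL × %ΔSales = 3.2306 × -7.1% = -22.9%.

-22.9%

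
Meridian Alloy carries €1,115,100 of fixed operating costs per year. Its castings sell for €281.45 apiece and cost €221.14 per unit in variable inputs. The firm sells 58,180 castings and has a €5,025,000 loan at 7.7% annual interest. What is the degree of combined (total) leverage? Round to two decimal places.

Contribution at this volume is 58,180 × €60.31 = €3,508,835.80.
Operating income = contribution − fixed costs = €3,508,835.80 − €1,115,100 = €2,393,735.80. Interest = €386,925.00, so EBIT − I = €2,006,810.80.
DCL = contribution ÷ (EBIT − I) = €3,508,835.80 ÷ €2,006,810.80 = 1.7485.

1.75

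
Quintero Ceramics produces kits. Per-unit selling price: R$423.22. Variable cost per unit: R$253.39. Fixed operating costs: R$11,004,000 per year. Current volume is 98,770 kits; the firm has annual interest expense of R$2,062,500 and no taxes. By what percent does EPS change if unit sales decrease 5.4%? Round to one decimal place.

-24.4%

Contribution at this volume is 98,770 × R$169.83 = R$16,774,109.10.
Subtracting fixed costs: EBIT = R$16,774,109.10 − R$11,004,000 = R$5,770,109.10.
After interest of R$2,062,500.00, pre-tax earnings = R$3,707,609.10.
DCL = total CM / (EBIT − I) = R$16,774,109.10 / R$3,707,609.10 = 4.5242.
%ΔEPS = DCL × %ΔSales = 4.5242 × -5.4% = -24.4%.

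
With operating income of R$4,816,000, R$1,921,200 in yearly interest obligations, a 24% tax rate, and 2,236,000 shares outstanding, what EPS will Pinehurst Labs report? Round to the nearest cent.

Interest = R$1,921,200.00, so EBT = R$4,816,000 − R$1,921,200.00 = R$2,894,800.00.
Net income = R$2,894,800.00 × (1 − 0.24) = R$2,200,048.00.
Per share: R$2,200,048.00 / 2,236,000 shares = R$0.98.

R$0.98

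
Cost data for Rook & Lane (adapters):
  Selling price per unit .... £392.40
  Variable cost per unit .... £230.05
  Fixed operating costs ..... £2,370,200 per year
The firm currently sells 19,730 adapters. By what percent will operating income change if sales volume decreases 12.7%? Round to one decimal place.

-48.8%

At 19,730 units, contribution = 19,730 × £162.35 = £3,203,165.50.
EBIT = £3,203,165.50 − £2,370,200 = £832,965.50.
DOL = contribution ÷ EBIT = £3,203,165.50 ÷ £832,965.50 = 3.8455.
%ΔEBIT = DOL × %ΔSales = 3.8455 × -12.7% = -48.8%.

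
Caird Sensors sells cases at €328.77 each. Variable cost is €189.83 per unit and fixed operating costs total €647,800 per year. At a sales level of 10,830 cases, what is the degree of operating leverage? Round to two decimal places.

1.76

Total contribution margin = 10,830 × €138.94 = €1,504,720.20.
Operating income = contribution − fixed costs = €1,504,720.20 − €647,800 = €856,920.20.
Degree of operating leverage = €1,504,720.20 / €856,920.20 = 1.7560.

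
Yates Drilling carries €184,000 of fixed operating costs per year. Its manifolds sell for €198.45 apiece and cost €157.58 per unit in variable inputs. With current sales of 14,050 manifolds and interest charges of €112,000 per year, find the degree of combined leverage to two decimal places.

2.06

At 14,050 units, contribution = 14,050 × €40.87 = €574,223.50.
Operating income = contribution − fixed costs = €574,223.50 − €184,000 = €390,223.50. Interest = €112,000.00, so EBIT − I = €278,223.50.
DCL = contribution ÷ (EBIT − I) = €574,223.50 ÷ €278,223.50 = 2.0639.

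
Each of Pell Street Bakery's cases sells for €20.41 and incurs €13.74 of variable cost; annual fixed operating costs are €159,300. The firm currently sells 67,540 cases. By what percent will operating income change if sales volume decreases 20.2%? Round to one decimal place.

-31.3%

Total contribution margin = 67,540 × €6.67 = €450,491.80.
Operating income = contribution − fixed costs = €450,491.80 − €159,300 = €291,191.80.
Degree of operating leverage = €450,491.80 / €291,191.80 = 1.5471.
%ΔEBIT = DOL × %ΔSales = 1.5471 × -20.2% = -31.3%.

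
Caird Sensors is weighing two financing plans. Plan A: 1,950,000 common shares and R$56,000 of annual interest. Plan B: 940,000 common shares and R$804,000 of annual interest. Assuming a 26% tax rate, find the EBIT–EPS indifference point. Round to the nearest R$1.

At indifference, (EBIT − 56,000)(1 − t)/1,950,000 = (EBIT − 804,000)(1 − t)/940,000.
The (1 − t) factor cancels: (EBIT − 56,000) × 940,000 = (EBIT − 804,000) × 1,950,000.
Solving, EBIT = (804,000·1,950,000 − 56,000·940,000) / (1,950,000 − 940,000) = 1,515,160,000,000 / 1,010,000 = 1,500,158.42.

R$1,500,158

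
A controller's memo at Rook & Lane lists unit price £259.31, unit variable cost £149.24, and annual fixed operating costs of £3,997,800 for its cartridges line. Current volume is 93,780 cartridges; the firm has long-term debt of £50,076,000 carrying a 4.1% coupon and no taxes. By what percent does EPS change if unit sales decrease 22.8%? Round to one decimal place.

-55.1%

At 93,780 units, contribution = 93,780 × £110.07 = £10,322,364.60.
Subtracting fixed costs: EBIT = £10,322,364.60 − £3,997,800 = £6,324,564.60.
Interest = £2,053,116.00, so EBIT − I = £4,271,448.60.
DCL = total CM / (EBIT − I) = £10,322,364.60 / £4,271,448.60 = 2.4166.
%ΔEPS = DCL × %ΔSales = 2.4166 × -22.8% = -55.1%.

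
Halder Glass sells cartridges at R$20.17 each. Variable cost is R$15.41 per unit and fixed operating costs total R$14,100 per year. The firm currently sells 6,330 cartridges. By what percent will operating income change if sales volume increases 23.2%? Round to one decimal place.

Contribution at this volume is 6,330 × R$4.76 = R$30,130.80.
EBIT = R$30,130.80 − R$14,100 = R$16,030.80.
Degree of operating leverage = R$30,130.80 / R$16,030.80 = 1.8796.
Operating income changes by 1.8796 × +23.2% = +43.6%.

+43.6%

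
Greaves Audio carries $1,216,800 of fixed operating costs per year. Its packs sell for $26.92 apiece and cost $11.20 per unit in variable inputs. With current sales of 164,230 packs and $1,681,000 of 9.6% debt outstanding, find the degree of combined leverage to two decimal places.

2.15

At 164,230 units, contribution = 164,230 × $15.72 = $2,581,695.60.
Subtracting fixed costs: EBIT = $2,581,695.60 − $1,216,800 = $1,364,895.60. Interest = $161,376.00.
DOL = $2,581,695.60 ÷ $1,364,895.60 = 1.8915; DFL = $1,364,895.60 ÷ $1,203,519.60 = 1.1341.
Combined leverage = 1.8915 × 1.1341 = 2.1452.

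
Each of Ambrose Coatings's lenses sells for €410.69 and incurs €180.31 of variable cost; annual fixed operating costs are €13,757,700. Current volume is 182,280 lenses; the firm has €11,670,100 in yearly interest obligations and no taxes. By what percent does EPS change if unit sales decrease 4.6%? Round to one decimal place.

At 182,280 units, contribution = 182,280 × €230.38 = €41,993,666.40.
EBIT = €41,993,666.40 − €13,757,700 = €28,235,966.40.
After interest of €11,670,100.00, pre-tax earnings = €16,565,866.40.
DCL = total CM / (EBIT − I) = €41,993,666.40 / €16,565,866.40 = 2.5350.
%ΔEPS = DCL × %ΔSales = 2.5350 × -4.6% = -11.7%.

-11.7%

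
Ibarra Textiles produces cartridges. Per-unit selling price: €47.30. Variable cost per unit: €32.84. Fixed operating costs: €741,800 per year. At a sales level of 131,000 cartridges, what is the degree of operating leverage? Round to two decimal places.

Contribution at this volume is 131,000 × €14.46 = €1,894,260.00.
Subtracting fixed costs: EBIT = €1,894,260.00 − €741,800 = €1,152,460.00.
DOL = contribution ÷ EBIT = €1,894,260.00 ÷ €1,152,460.00 = 1.6437.

1.64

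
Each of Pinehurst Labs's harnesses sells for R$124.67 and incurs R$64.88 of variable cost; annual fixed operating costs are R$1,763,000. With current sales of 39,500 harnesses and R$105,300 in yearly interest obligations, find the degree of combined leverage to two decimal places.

4.79

At 39,500 units, contribution = 39,500 × R$59.79 = R$2,361,705.00.
Subtracting fixed costs: EBIT = R$2,361,705.00 − R$1,763,000 = R$598,705.00. Interest = R$105,300.00.
DOL = R$2,361,705.00 ÷ R$598,705.00 = 3.9447; DFL = R$598,705.00 ÷ R$493,405.00 = 1.2134.
Combined leverage = 3.9447 × 1.2134 = 4.7865.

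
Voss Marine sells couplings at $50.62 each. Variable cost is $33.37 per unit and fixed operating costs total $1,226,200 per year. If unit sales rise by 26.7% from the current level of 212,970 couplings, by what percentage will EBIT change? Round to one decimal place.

Total contribution margin = 212,970 × $17.25 = $3,673,732.50.
Operating income = contribution − fixed costs = $3,673,732.50 − $1,226,200 = $2,447,532.50.
Degree of operating leverage = $3,673,732.50 / $2,447,532.50 = 1.5010.
Operating income changes by 1.5010 × +26.7% = +40.1%.

+40.1%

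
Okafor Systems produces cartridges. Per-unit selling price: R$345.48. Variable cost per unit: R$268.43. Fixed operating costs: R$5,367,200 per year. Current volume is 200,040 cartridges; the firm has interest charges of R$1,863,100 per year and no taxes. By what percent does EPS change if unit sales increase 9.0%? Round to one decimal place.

At 200,040 units, contribution = 200,040 × R$77.05 = R$15,413,082.00.
Operating income = contribution − fixed costs = R$15,413,082.00 − R$5,367,200 = R$10,045,882.00.
After interest of R$1,863,100.00, pre-tax earnings = R$8,182,782.00.
DCL = total CM / (EBIT − I) = R$15,413,082.00 / R$8,182,782.00 = 1.8836.
%ΔEPS = DCL × %ΔSales = 1.8836 × +9.0% = +17.0%.

+17.0%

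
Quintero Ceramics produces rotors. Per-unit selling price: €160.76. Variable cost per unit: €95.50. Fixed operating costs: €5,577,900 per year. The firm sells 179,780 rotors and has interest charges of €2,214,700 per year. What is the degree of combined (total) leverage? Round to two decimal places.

At 179,780 units, contribution = 179,780 × €65.26 = €11,732,442.80.
EBIT = €11,732,442.80 − €5,577,900 = €6,154,542.80. Interest = €2,214,700.00.
DOL = €11,732,442.80 ÷ €6,154,542.80 = 1.9063; DFL = €6,154,542.80 ÷ €3,939,842.80 = 1.5621.
Combined leverage = 1.9063 × 1.5621 = 2.9778.

2.98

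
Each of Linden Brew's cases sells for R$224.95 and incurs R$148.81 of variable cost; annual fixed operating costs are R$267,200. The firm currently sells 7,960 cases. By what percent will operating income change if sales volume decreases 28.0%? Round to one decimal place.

-50.1%

Contribution at this volume is 7,960 × R$76.14 = R$606,074.40.
EBIT = R$606,074.40 − R$267,200 = R$338,874.40.
Degree of operating leverage = R$606,074.40 / R$338,874.40 = 1.7885.
So EBIT moves 1.7885 × (-28.0%) = -50.1%.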